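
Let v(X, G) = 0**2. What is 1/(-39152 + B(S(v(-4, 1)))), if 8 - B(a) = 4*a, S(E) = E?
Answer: -1/39144 ≈ -2.5547e-5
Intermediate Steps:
v(X, G) = 0
B(a) = 8 - 4*a
1/(-39152 + B(S(v(-4, 1)))) = 1/(-39152 + (8 - 4*0)) = 1/(-39152 + (8 + 0)) = 1/(-39152 + 8) = 1/(-39144) = -1/39144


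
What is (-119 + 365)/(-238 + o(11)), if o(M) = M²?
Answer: -82/39 ≈ -2.1026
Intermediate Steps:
(-119 + 365)/(-238 + o(11)) = (-119 + 365)/(-238 + 11²) = 246/(-238 + 121) = 246/(-117) = 246*(-1/117) = -82/39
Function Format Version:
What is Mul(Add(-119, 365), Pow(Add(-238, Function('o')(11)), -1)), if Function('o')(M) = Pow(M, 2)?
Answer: Rational(-82, 39) ≈ -2.1026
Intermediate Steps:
Mul(Add(-119, 365), Pow(Add(-238, Function('o')(11)), -1)) = Mul(Add(-119, 365), Pow(Add(-238, Pow(11, 2)), -1)) = Mul(246, Pow(Add(-238, 121), -1)) = Mul(246, Pow(-117, -1)) = Mul(246, Rational(-1, 117)) = Rational(-82, 39)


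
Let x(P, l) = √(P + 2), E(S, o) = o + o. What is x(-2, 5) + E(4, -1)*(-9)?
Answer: 18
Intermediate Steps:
E(S, o) = 2*o
x(P, l) = √(2 + P)
x(-2, 5) + E(4, -1)*(-9) = √(2 - 2) + (2*(-1))*(-9) = √0 - 2*(-9) = 0 + 18 = 18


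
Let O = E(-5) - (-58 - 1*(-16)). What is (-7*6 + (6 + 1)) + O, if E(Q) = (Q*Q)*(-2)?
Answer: -43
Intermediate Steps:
E(Q) = -2*Q² (E(Q) = Q²*(-2) = -2*Q²)
O = -8 (O = -2*(-5)² - (-58 - 1*(-16)) = -2*25 - (-58 + 16) = -50 - 1*(-42) = -50 + 42 = -8)
(-7*6 + (6 + 1)) + O = (-7*6 + (6 + 1)) - 8 = (-42 + 7) - 8 = -35 - 8 = -43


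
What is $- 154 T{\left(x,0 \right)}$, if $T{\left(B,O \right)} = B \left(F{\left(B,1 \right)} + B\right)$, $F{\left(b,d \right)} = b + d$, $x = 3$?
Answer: $-3234$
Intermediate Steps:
$T{\left(B,O \right)} = B \left(1 + 2 B\right)$ ($T{\left(B,O \right)} = B \left(\left(B + 1\right) + B\right) = B \left(\left(1 + B\right) + B\right) = B \left(1 + 2 B\right)$)
$- 154 T{\left(x,0 \right)} = - 154 \cdot 3 \left(1 + 2 \cdot 3\right) = - 154 \cdot 3 \left(1 + 6\right) = - 154 \cdot 3 \cdot 7 = \left(-154\right) 21 = -3234$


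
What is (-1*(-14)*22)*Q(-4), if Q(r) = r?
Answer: -1232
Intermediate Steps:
(-1*(-14)*22)*Q(-4) = (-1*(-14)*22)*(-4) = (14*22)*(-4) = 308*(-4) = -1232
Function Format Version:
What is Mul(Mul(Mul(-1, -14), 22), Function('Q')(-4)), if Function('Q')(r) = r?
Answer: -1232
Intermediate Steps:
Mul(Mul(Mul(-1, -14), 22), Function('Q')(-4)) = Mul(Mul(Mul(-1, -14), 22), -4) = Mul(Mul(14, 22), -4) = Mul(308, -4) = -1232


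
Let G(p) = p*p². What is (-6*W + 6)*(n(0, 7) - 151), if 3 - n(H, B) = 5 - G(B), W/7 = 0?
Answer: 1140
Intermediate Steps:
G(p) = p³
W = 0 (W = 7*0 = 0)
n(H, B) = -2 + B³ (n(H, B) = 3 - (5 - B³) = 3 + (-5 + B³) = -2 + B³)
(-6*W + 6)*(n(0, 7) - 151) = (-6*0 + 6)*((-2 + 7³) - 151) = (0 + 6)*((-2 + 343) - 151) = 6*(341 - 151) = 6*190 = 1140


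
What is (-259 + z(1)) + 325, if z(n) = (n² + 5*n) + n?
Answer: 73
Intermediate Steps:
z(n) = n² + 6*n
(-259 + z(1)) + 325 = (-259 + 1*(6 + 1)) + 325 = (-259 + 1*7) + 325 = (-259 + 7) + 325 = -252 + 325 = 73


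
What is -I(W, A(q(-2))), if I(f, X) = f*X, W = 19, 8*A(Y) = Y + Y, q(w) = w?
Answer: 19/2 ≈ 9.5000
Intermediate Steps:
A(Y) = Y/4 (A(Y) = (Y + Y)/8 = (2*Y)/8 = Y/4)
I(f, X) = X*f
-I(W, A(q(-2))) = -(¼)*(-2)*19 = -(-1)*19/2 = -1*(-19/2) = 19/2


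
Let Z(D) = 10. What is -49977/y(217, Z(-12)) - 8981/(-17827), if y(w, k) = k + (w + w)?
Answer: -295650805/2638396 ≈ -112.06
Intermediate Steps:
y(w, k) = k + 2*w
-49977/y(217, Z(-12)) - 8981/(-17827) = -49977/(10 + 2*217) - 8981/(-17827) = -49977/(10 + 434) - 8981*(-1/17827) = -49977/444 + 8981/17827 = -49977*1/444 + 8981/17827 = -16659/148 + 8981/17827 = -295650805/2638396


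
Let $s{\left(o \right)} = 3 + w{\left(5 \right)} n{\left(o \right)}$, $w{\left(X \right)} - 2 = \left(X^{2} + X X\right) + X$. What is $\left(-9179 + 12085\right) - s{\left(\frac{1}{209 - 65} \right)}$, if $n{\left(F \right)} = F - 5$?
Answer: $\frac{153005}{48} \approx 3187.6$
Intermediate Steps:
$w{\left(X \right)} = 2 + X + 2 X^{2}$ ($w{\left(X \right)} = 2 + \left(\left(X^{2} + X X\right) + X\right) = 2 + \left(\left(X^{2} + X^{2}\right) + X\right) = 2 + \left(2 X^{2} + X\right) = 2 + \left(X + 2 X^{2}\right) = 2 + X + 2 X^{2}$)
$n{\left(F \right)} = -5 + F$
$s{\left(o \right)} = -282 + 57 o$ ($s{\left(o \right)} = 3 + \left(2 + 5 + 2 \cdot 5^{2}\right) \left(-5 + o\right) = 3 + \left(2 + 5 + 2 \cdot 25\right) \left(-5 + o\right) = 3 + \left(2 + 5 + 50\right) \left(-5 + o\right) = 3 + 57 \left(-5 + o\right) = 3 + \left(-285 + 57 o\right) = -282 + 57 o$)
$\left(-9179 + 12085\right) - s{\left(\frac{1}{209 - 65} \right)} = \left(-9179 + 12085\right) - \left(-282 + \frac{57}{209 - 65}\right) = 2906 - \left(-282 + \frac{57}{144}\right) = 2906 - \left(-282 + 57 \cdot \frac{1}{144}\right) = 2906 - \left(-282 + \frac{19}{48}\right) = 2906 - - \frac{13517}{48} = 2906 + \frac{13517}{48} = \frac{153005}{48}$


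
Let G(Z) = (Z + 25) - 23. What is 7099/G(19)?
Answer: 7099/21 ≈ 338.05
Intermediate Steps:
G(Z) = 2 + Z (G(Z) = (25 + Z) - 23 = 2 + Z)
7099/G(19) = 7099/(2 + 19) = 7099/21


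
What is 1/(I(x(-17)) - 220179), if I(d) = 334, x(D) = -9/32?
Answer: -1/219845 ≈ -4.5487e-6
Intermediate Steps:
x(D) = -9/32 (x(D) = -9*1/32 = -9/32)
1/(I(x(-17)) - 220179) = 1/(334 - 220179) = 1/(-219845) = -1/219845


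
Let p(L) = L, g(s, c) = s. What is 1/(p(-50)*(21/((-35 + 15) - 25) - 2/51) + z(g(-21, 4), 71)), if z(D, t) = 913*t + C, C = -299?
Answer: 17/1097338 ≈ 1.5492e-5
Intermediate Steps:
z(D, t) = -299 + 913*t (z(D, t) = 913*t - 299 = -299 + 913*t)
1/(p(-50)*(21/((-35 + 15) - 25) - 2/51) + z(g(-21, 4), 71)) = 1/(-50*(21/((-35 + 15) - 25) - 2/51) + (-299 + 913*71)) = 1/(-50*(21/(-20 - 25) - 2*1/51) + (-299 + 64823)) = 1/(-50*(21/(-45) - 2/51) + 64524) = 1/(-50*(21*(-1/45) - 2/51) + 64524) = 1/(-50*(-7/15 - 2/51) + 64524) = 1/(-50*(-43/85) + 64524) = 1/(430/17 + 64524) = 1/(1097338/17) = 17/1097338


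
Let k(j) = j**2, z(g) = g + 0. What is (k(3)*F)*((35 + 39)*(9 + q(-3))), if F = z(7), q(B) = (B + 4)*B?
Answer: 27972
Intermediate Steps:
z(g) = g
q(B) = B*(4 + B) (q(B) = (4 + B)*B = B*(4 + B))
F = 7
(k(3)*F)*((35 + 39)*(9 + q(-3))) = (3**2*7)*((35 + 39)*(9 - 3*(4 - 3))) = (9*7)*(74*(9 - 3*1)) = 63*(74*(9 - 3)) = 63*(74*6) = 63*444 = 27972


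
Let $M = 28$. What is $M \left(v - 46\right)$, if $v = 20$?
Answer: $-728$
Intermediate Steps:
$M \left(v - 46\right) = 28 \left(20 - 46\right) = 28 \left(-26\right) = -728$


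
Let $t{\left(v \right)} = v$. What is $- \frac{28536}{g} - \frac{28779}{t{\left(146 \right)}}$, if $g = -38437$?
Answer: $- \frac{1102012167}{5611802} \approx -196.37$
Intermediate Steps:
$- \frac{28536}{g} - \frac{28779}{t{\left(146 \right)}} = - \frac{28536}{-38437} - \frac{28779}{146} = \left(-28536\right) \left(- \frac{1}{38437}\right) - \frac{28779}{146} = \frac{28536}{38437} - \frac{28779}{146} = - \frac{1102012167}{5611802}$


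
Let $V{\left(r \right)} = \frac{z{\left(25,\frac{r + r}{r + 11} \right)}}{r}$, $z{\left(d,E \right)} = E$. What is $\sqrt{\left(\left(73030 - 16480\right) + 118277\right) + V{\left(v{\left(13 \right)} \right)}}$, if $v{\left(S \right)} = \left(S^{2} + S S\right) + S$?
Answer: $\frac{2 \sqrt{1431876882}}{181} \approx 418.12$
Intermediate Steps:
$v{\left(S \right)} = S + 2 S^{2}$ ($v{\left(S \right)} = \left(S^{2} + S^{2}\right) + S = 2 S^{2} + S = S + 2 S^{2}$)
$V{\left(r \right)} = \frac{2}{11 + r}$ ($V{\left(r \right)} = \frac{\left(r + r\right) \frac{1}{r + 11}}{r} = \frac{2 r \frac{1}{11 + r}}{r} = \frac{2}{11 + r}$)
$\sqrt{\left(\left(73030 - 16480\right) + 118277\right) + V{\left(v{\left(13 \right)} \right)}} = \sqrt{\left(\left(73030 - 16480\right) + 118277\right) + \frac{2}{11 + 13 \left(1 + 2 \cdot 13\right)}} = \sqrt{\left(56550 + 118277\right) + \frac{2}{11 + 13 \left(1 + 26\right)}} = \sqrt{174827 + \frac{2}{11 + 13 \cdot 27}} = \sqrt{174827 + \frac{2}{11 + 351}} = \sqrt{174827 + \frac{2}{362}} = \sqrt{174827 + 2 \cdot \frac{1}{362}} = \sqrt{174827 + \frac{1}{181}} = \sqrt{\frac{31643688}{181}} = \frac{2 \sqrt{1431876882}}{181}$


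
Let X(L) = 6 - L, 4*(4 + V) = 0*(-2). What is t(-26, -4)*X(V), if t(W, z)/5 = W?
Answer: -1300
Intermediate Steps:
t(W, z) = 5*W
V = -4 (V = -4 + (0*(-2))/4 = -4 + (¼)*0 = -4 + 0 = -4)
t(-26, -4)*X(V) = (5*(-26))*(6 - 1*(-4)) = -130*(6 + 4) = -130*10 = -1300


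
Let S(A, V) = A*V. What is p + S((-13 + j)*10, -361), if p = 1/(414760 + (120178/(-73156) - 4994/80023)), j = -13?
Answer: 113948972783166254754/1214031246326861 ≈ 93860.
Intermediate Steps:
p = 2927081294/1214031246326861 (p = 1/(414760 + (120178*(-1/73156) - 4994*1/80023)) = 1/(414760 + (-60089/36578 - 4994/80023)) = 1/(414760 - 4991172579/2927081294) = 1/(1214031246326861/2927081294) = 2927081294/1214031246326861 ≈ 2.4110e-6)
p + S((-13 + j)*10, -361) = 2927081294/1214031246326861 + ((-13 - 13)*10)*(-361) = 2927081294/1214031246326861 - 26*10*(-361) = 2927081294/1214031246326861 - 260*(-361) = 2927081294/1214031246326861 + 93860 = 113948972783166254754/1214031246326861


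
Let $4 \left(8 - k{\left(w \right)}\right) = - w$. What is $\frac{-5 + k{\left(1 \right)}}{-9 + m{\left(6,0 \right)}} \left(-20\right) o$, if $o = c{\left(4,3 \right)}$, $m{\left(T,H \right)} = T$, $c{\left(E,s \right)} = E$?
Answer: $\frac{260}{3} \approx 86.667$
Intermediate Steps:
$k{\left(w \right)} = 8 + \frac{w}{4}$ ($k{\left(w \right)} = 8 - \frac{\left(-1\right) w}{4} = 8 + \frac{w}{4}$)
$o = 4$
$\frac{-5 + k{\left(1 \right)}}{-9 + m{\left(6,0 \right)}} \left(-20\right) o = \frac{-5 + \left(8 + \frac{1}{4} \cdot 1\right)}{-9 + 6} \left(-20\right) 4 = \frac{-5 + \left(8 + \frac{1}{4}\right)}{-3} \left(-20\right) 4 = \left(-5 + \frac{33}{4}\right) \left(- \frac{1}{3}\right) \left(-20\right) 4 = \frac{13}{4} \left(- \frac{1}{3}\right) \left(-20\right) 4 = \left(- \frac{13}{12}\right) \left(-20\right) 4 = \frac{65}{3} \cdot 4 = \frac{260}{3}$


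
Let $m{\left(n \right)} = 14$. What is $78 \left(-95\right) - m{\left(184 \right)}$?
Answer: $-7424$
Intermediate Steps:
$78 \left(-95\right) - m{\left(184 \right)} = 78 \left(-95\right) - 14 = -7410 - 14 = -7424$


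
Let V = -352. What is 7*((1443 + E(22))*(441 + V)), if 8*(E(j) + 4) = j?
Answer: 3592841/4 ≈ 8.9821e+5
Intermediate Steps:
E(j) = -4 + j/8
7*((1443 + E(22))*(441 + V)) = 7*((1443 + (-4 + (1/8)*22))*(441 - 352)) = 7*((1443 + (-4 + 11/4))*89) = 7*((1443 - 5/4)*89) = 7*((5767/4)*89) = 7*(513263/4) = 3592841/4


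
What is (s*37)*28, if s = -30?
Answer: -31080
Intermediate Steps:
(s*37)*28 = -30*37*28 = -1110*28 = -31080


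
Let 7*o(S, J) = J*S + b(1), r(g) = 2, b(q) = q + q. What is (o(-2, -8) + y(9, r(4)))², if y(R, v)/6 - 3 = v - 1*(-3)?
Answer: 125316/49 ≈ 2557.5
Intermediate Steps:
b(q) = 2*q
y(R, v) = 36 + 6*v (y(R, v) = 18 + 6*(v - 1*(-3)) = 18 + 6*(v + 3) = 18 + 6*(3 + v) = 18 + (18 + 6*v) = 36 + 6*v)
o(S, J) = 2/7 + J*S/7 (o(S, J) = (J*S + 2*1)/7 = (J*S + 2)/7 = (2 + J*S)/7 = 2/7 + J*S/7)
(o(-2, -8) + y(9, r(4)))² = ((2/7 + (⅐)*(-8)*(-2)) + (36 + 6*2))² = ((2/7 + 16/7) + (36 + 12))² = (18/7 + 48)² = (354/7)² = 125316/49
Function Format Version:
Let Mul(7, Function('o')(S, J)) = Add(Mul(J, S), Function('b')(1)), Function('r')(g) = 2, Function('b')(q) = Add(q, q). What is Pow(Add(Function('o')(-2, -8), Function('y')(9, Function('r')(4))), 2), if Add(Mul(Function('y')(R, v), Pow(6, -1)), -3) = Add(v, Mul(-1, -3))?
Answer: Rational(125316, 49) ≈ 2557.5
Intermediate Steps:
Function('b')(q) = Mul(2, q)
Function('y')(R, v) = Add(36, Mul(6, v)) (Function('y')(R, v) = Add(18, Mul(6, Add(v, Mul(-1, -3)))) = Add(18, Mul(6, Add(v, 3))) = Add(18, Mul(6, Add(3, v))) = Add(18, Add(18, Mul(6, v))) = Add(36, Mul(6, v)))
Function('o')(S, J) = Add(Rational(2, 7), Mul(Rational(1, 7), J, S)) (Function('o')(S, J) = Mul(Rational(1, 7), Add(Mul(J, S), Mul(2, 1))) = Mul(Rational(1, 7), Add(Mul(J, S), 2)) = Mul(Rational(1, 7), Add(2, Mul(J, S))) = Add(Rational(2, 7), Mul(Rational(1, 7), J, S)))
Pow(Add(Function('o')(-2, -8), Function('y')(9, Function('r')(4))), 2) = Pow(Add(Add(Rational(2, 7), Mul(Rational(1, 7), -8, -2)), Add(36, Mul(6, 2))), 2) = Pow(Add(Add(Rational(2, 7), Rational(16, 7)), Add(36, 12)), 2) = Pow(Add(Rational(18, 7), 48), 2) = Pow(Rational(354, 7), 2) = Rational(125316, 49)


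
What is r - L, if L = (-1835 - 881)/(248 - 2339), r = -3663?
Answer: -7662049/2091 ≈ -3664.3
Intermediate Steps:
L = 2716/2091 (L = -2716/(-2091) = -2716*(-1/2091) = 2716/2091 ≈ 1.2989)
r - L = -3663 - 1*2716/2091 = -3663 - 2716/2091 = -7662049/2091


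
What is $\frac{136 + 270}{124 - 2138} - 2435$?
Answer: $- \frac{2452248}{1007} \approx -2435.2$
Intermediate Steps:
$\frac{136 + 270}{124 - 2138} - 2435 = \frac{406}{-2014} - 2435 = 406 \left(- \frac{1}{2014}\right) - 2435 = - \frac{203}{1007} - 2435 = - \frac{2452248}{1007}$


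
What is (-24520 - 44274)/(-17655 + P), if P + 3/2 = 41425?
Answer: -137588/47537 ≈ -2.8943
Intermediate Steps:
P = 82847/2 (P = -3/2 + 41425 = 82847/2 ≈ 41424.)
(-24520 - 44274)/(-17655 + P) = (-24520 - 44274)/(-17655 + 82847/2) = -68794/47537/2 = -68794*2/47537 = -137588/47537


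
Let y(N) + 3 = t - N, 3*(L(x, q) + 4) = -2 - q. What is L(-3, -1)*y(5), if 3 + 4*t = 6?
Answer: 377/12 ≈ 31.417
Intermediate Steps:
t = 3/4 (t = -3/4 + (1/4)*6 = -3/4 + 3/2 = 3/4 ≈ 0.75000)
L(x, q) = -14/3 - q/3 (L(x, q) = -4 + (-2 - q)/3 = -4 + (-2/3 - q/3) = -14/3 - q/3)
y(N) = -9/4 - N (y(N) = -3 + (3/4 - N) = -9/4 - N)
L(-3, -1)*y(5) = (-14/3 - 1/3*(-1))*(-9/4 - 1*5) = (-14/3 + 1/3)*(-9/4 - 5) = -13/3*(-29/4) = 377/12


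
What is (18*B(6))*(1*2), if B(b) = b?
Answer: 216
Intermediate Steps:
(18*B(6))*(1*2) = (18*6)*(1*2) = 108*2 = 216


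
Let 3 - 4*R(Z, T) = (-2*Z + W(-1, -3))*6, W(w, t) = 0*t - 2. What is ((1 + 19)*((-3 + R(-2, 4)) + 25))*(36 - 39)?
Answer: -1185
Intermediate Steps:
W(w, t) = -2 (W(w, t) = 0 - 2 = -2)
R(Z, T) = 15/4 + 3*Z (R(Z, T) = 3/4 - (-2*Z - 2)*6/4 = 3/4 - (-2 - 2*Z)*6/4 = 3/4 - (-12 - 12*Z)/4 = 3/4 + (3 + 3*Z) = 15/4 + 3*Z)
((1 + 19)*((-3 + R(-2, 4)) + 25))*(36 - 39) = ((1 + 19)*((-3 + (15/4 + 3*(-2))) + 25))*(36 - 39) = (20*((-3 + (15/4 - 6)) + 25))*(-3) = (20*((-3 - 9/4) + 25))*(-3) = (20*(-21/4 + 25))*(-3) = (20*(79/4))*(-3) = 395*(-3) = -1185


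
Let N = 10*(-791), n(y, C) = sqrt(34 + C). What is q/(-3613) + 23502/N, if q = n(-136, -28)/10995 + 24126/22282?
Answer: -473054049348/159198372515 - sqrt(6)/39724935 ≈ -2.9715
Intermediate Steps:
q = 12063/11141 + sqrt(6)/10995 (q = sqrt(34 - 28)/10995 + 24126/22282 = sqrt(6)*(1/10995) + 24126*(1/22282) = sqrt(6)/10995 + 12063/11141 = 12063/11141 + sqrt(6)/10995 ≈ 1.0830)
N = -7910
q/(-3613) + 23502/N = (12063/11141 + sqrt(6)/10995)/(-3613) + 23502/(-7910) = (12063/11141 + sqrt(6)/10995)*(-1/3613) + 23502*(-1/7910) = (-12063/40252433 - sqrt(6)/39724935) - 11751/3955 = -473054049348/159198372515 - sqrt(6)/39724935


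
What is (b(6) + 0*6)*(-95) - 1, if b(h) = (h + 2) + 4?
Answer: -1141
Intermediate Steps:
b(h) = 6 + h (b(h) = (2 + h) + 4 = 6 + h)
(b(6) + 0*6)*(-95) - 1 = ((6 + 6) + 0*6)*(-95) - 1 = (12 + 0)*(-95) - 1 = 12*(-95) - 1 = -1140 - 1 = -1141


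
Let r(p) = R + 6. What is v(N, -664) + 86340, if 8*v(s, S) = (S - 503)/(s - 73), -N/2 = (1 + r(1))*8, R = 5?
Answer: 183041967/2120 ≈ 86341.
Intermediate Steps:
r(p) = 11 (r(p) = 5 + 6 = 11)
N = -192 (N = -2*(1 + 11)*8 = -24*8 = -2*96 = -192)
v(s, S) = (-503 + S)/(8*(-73 + s)) (v(s, S) = ((S - 503)/(s - 73))/8 = ((-503 + S)/(-73 + s))/8 = (-503 + S)/(8*(-73 + s)))
v(N, -664) + 86340 = (-503 - 664)/(8*(-73 - 192)) + 86340 = (1/8)*(-1167)/(-265) + 86340 = (1/8)*(-1/265)*(-1167) + 86340 = 1167/2120 + 86340 = 183041967/2120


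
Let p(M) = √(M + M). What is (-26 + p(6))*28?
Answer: -728 + 56*√3 ≈ -631.00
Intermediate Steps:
p(M) = √2*√M (p(M) = √(2*M) = √2*√M)
(-26 + p(6))*28 = (-26 + √2*√6)*28 = (-26 + 2*√3)*28 = -728 + 56*√3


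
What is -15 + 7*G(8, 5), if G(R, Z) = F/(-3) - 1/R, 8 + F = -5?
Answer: 347/24 ≈ 14.458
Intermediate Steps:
F = -13 (F = -8 - 5 = -13)
G(R, Z) = 13/3 - 1/R (G(R, Z) = -13/(-3) - 1/R = -13*(-⅓) - 1/R = 13/3 - 1/R)
-15 + 7*G(8, 5) = -15 + 7*(13/3 - 1/8) = -15 + 7*(13/3 - 1*⅛) = -15 + 7*(13/3 - ⅛) = -15 + 7*(101/24) = -15 + 707/24 = 347/24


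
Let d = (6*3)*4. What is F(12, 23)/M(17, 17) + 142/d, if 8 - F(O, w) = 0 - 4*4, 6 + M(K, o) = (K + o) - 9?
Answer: 2213/684 ≈ 3.2354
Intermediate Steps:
M(K, o) = -15 + K + o (M(K, o) = -6 + ((K + o) - 9) = -6 + (-9 + K + o) = -15 + K + o)
d = 72 (d = 18*4 = 72)
F(O, w) = 24 (F(O, w) = 8 - (0 - 4*4) = 8 - (0 - 16) = 8 - 1*(-16) = 8 + 16 = 24)
F(12, 23)/M(17, 17) + 142/d = 24/(-15 + 17 + 17) + 142/72 = 24/19 + 142*(1/72) = 24*(1/19) + 71/36 = 24/19 + 71/36 = 2213/684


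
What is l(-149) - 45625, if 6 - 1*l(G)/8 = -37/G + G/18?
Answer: -61032617/1341 ≈ -45513.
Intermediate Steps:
l(G) = 48 + 296/G - 4*G/9 (l(G) = 48 - 8*(-37/G + G/18) = 48 + (296/G - 4*G/9) = 48 + 296/G - 4*G/9)
l(-149) - 45625 = (48 + 296/(-149) - 4/9*(-149)) - 45625 = (48 + 296*(-1/149) + 596/9) - 45625 = (48 - 296/149 + 596/9) - 45625 = 150508/1341 - 45625 = -61032617/1341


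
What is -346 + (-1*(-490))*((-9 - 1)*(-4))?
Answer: 19254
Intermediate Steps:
-346 + (-1*(-490))*((-9 - 1)*(-4)) = -346 + 490*(-10*(-4)) = -346 + 490*40 = -346 + 19600 = 19254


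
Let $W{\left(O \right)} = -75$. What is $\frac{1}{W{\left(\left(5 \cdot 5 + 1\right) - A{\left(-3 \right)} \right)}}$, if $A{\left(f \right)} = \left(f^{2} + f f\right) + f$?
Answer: $- \frac{1}{75} \approx -0.013333$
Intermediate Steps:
$A{\left(f \right)} = f + 2 f^{2}$ ($A{\left(f \right)} = \left(f^{2} + f^{2}\right) + f = 2 f^{2} + f = f + 2 f^{2}$)
$\frac{1}{W{\left(\left(5 \cdot 5 + 1\right) - A{\left(-3 \right)} \right)}} = \frac{1}{-75} = - \frac{1}{75}$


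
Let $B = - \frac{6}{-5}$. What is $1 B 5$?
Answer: $6$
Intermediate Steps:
$B = \frac{6}{5}$ ($B = \left(-6\right) \left(- \frac{1}{5}\right) = \frac{6}{5} \approx 1.2$)
$1 B 5 = 1 \cdot \frac{6}{5} \cdot 5 = \frac{6}{5} \cdot 5 = 6$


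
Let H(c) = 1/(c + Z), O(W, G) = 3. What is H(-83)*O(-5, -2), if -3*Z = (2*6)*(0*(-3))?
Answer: -3/83 ≈ -0.036145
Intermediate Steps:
Z = 0 (Z = -2*6*0*(-3)/3 = -4*0 = -⅓*0 = 0)
H(c) = 1/c (H(c) = 1/(c + 0) = 1/c)
H(-83)*O(-5, -2) = 3/(-83) = -1/83*3 = -3/83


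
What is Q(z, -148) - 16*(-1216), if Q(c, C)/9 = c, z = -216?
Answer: 17512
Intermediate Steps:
Q(c, C) = 9*c
Q(z, -148) - 16*(-1216) = 9*(-216) - 16*(-1216) = -1944 - 1*(-19456) = -1944 + 19456 = 17512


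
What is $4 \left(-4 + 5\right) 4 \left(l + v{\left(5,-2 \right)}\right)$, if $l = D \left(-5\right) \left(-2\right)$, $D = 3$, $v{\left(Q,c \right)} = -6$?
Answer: $384$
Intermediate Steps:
$l = 30$ ($l = 3 \left(-5\right) \left(-2\right) = \left(-15\right) \left(-2\right) = 30$)
$4 \left(-4 + 5\right) 4 \left(l + v{\left(5,-2 \right)}\right) = 4 \left(-4 + 5\right) 4 \left(30 - 6\right) = 4 \cdot 1 \cdot 4 \cdot 24 = 4 \cdot 4 \cdot 24 = 16 \cdot 24 = 384$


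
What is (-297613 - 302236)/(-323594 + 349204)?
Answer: -599849/25610 ≈ -23.422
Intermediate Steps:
(-297613 - 302236)/(-323594 + 349204) = -599849/25610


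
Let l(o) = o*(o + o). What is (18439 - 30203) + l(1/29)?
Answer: -9893522/841 ≈ -11764.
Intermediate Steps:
l(o) = 2*o**2 (l(o) = o*(2*o) = 2*o**2)
(18439 - 30203) + l(1/29) = (18439 - 30203) + 2*(1/29)**2 = -11764 + 2*(1/29)**2 = -11764 + 2*(1/841) = -11764 + 2/841 = -9893522/841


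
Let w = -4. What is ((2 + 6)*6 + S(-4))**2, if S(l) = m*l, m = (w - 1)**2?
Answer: 2704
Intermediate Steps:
m = 25 (m = (-4 - 1)**2 = (-5)**2 = 25)
S(l) = 25*l
((2 + 6)*6 + S(-4))**2 = ((2 + 6)*6 + 25*(-4))**2 = (8*6 - 100)**2 = (48 - 100)**2 = (-52)**2 = 2704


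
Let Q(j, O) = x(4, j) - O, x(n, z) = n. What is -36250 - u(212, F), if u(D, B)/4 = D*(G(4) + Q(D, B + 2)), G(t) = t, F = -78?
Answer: -107482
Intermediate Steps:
Q(j, O) = 4 - O
u(D, B) = 4*D*(6 - B) (u(D, B) = 4*(D*(4 + (4 - (B + 2)))) = 4*(D*(4 + (4 - (2 + B)))) = 4*(D*(4 + (4 + (-2 - B)))) = 4*(D*(4 + (2 - B))) = 4*(D*(6 - B)) = 4*D*(6 - B))
-36250 - u(212, F) = -36250 - 4*212*(6 - 1*(-78)) = -36250 - 4*212*(6 + 78) = -36250 - 4*212*84 = -36250 - 1*71232 = -36250 - 71232 = -107482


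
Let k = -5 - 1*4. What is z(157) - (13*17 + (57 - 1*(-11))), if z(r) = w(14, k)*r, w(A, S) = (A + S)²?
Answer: 3636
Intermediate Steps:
k = -9 (k = -5 - 4 = -9)
z(r) = 25*r (z(r) = (14 - 9)²*r = 5²*r = 25*r)
z(157) - (13*17 + (57 - 1*(-11))) = 25*157 - (13*17 + (57 - 1*(-11))) = 3925 - (221 + (57 + 11)) = 3925 - (221 + 68) = 3925 - 1*289 = 3925 - 289 = 3636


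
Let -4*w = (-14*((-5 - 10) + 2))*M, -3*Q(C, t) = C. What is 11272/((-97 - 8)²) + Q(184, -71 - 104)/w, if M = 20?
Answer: 156196/143325 ≈ 1.0898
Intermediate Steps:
Q(C, t) = -C/3
w = -910 (w = -(-14*((-5 - 10) + 2))*20/4 = -(-14*(-15 + 2))*20/4 = -(-14*(-13))*20/4 = -91*20/2 = -¼*3640 = -910)
11272/((-97 - 8)²) + Q(184, -71 - 104)/w = 11272/((-97 - 8)²) - ⅓*184/(-910) = 11272/((-105)²) - 184/3*(-1/910) = 11272/11025 + 92/1365 = 156196/143325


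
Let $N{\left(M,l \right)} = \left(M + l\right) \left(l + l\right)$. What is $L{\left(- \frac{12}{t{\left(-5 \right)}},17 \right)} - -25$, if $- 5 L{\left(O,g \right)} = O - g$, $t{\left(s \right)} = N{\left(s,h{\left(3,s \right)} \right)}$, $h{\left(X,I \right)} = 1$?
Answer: $\frac{281}{10} \approx 28.1$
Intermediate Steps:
$N{\left(M,l \right)} = 2 l \left(M + l\right)$ ($N{\left(M,l \right)} = \left(M + l\right) 2 l = 2 l \left(M + l\right)$)
$t{\left(s \right)} = 2 + 2 s$ ($t{\left(s \right)} = 2 \cdot 1 \left(s + 1\right) = 2 \cdot 1 \left(1 + s\right) = 2 + 2 s$)
$L{\left(O,g \right)} = - \frac{O}{5} + \frac{g}{5}$ ($L{\left(O,g \right)} = - \frac{O - g}{5} = - \frac{O}{5} + \frac{g}{5}$)
$L{\left(- \frac{12}{t{\left(-5 \right)}},17 \right)} - -25 = \left(- \frac{\left(-12\right) \frac{1}{2 + 2 \left(-5\right)}}{5} + \frac{1}{5} \cdot 17\right) - -25 = \left(- \frac{\left(-12\right) \frac{1}{2 - 10}}{5} + \frac{17}{5}\right) + 25 = \left(- \frac{\left(-12\right) \frac{1}{-8}}{5} + \frac{17}{5}\right) + 25 = \left(- \frac{\left(-12\right) \left(- \frac{1}{8}\right)}{5} + \frac{17}{5}\right) + 25 = \left(\left(- \frac{1}{5}\right) \frac{3}{2} + \frac{17}{5}\right) + 25 = \left(- \frac{3}{10} + \frac{17}{5}\right) + 25 = \frac{31}{10} + 25 = \frac{281}{10}$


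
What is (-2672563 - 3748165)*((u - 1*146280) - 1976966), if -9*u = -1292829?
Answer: 38131387342760/3 ≈ 1.2710e+13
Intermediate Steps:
u = 430943/3 (u = -1/9*(-1292829) = 430943/3 ≈ 1.4365e+5)
(-2672563 - 3748165)*((u - 1*146280) - 1976966) = (-2672563 - 3748165)*((430943/3 - 1*146280) - 1976966) = -6420728*((430943/3 - 146280) - 1976966) = -6420728*(-7897/3 - 1976966) = -6420728*(-5938795/3) = 38131387342760/3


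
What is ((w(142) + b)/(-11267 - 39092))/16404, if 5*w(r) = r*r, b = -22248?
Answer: 22769/1032611295 ≈ 2.2050e-5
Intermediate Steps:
w(r) = r²/5 (w(r) = (r*r)/5 = r²/5)
((w(142) + b)/(-11267 - 39092))/16404 = (((⅕)*142² - 22248)/(-11267 - 39092))/16404 = (((⅕)*20164 - 22248)/(-50359))*(1/16404) = ((20164/5 - 22248)*(-1/50359))*(1/16404) = -91076/5*(-1/50359)*(1/16404) = (91076/251795)*(1/16404) = 22769/1032611295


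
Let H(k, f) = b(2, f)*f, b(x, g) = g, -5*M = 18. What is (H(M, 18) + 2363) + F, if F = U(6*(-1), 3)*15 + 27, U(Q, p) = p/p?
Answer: 2729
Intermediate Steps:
U(Q, p) = 1
M = -18/5 (M = -1/5*18 = -18/5 ≈ -3.6000)
H(k, f) = f**2 (H(k, f) = f*f = f**2)
F = 42 (F = 1*15 + 27 = 15 + 27 = 42)
(H(M, 18) + 2363) + F = (18**2 + 2363) + 42 = (324 + 2363) + 42 = 2687 + 42 = 2729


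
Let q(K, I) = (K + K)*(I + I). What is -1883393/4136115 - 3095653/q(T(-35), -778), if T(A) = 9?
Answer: 4250408912317/38614769640 ≈ 110.07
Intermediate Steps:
q(K, I) = 4*I*K (q(K, I) = (2*K)*(2*I) = 4*I*K)
-1883393/4136115 - 3095653/q(T(-35), -778) = -1883393/4136115 - 3095653/(4*(-778)*9) = -1883393*1/4136115 - 3095653/(-28008) = -1883393/4136115 - 3095653*(-1/28008) = -1883393/4136115 + 3095653/28008 = 4250408912317/38614769640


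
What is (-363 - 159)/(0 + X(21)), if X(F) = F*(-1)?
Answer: 174/7 ≈ 24.857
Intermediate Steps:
X(F) = -F
(-363 - 159)/(0 + X(21)) = (-363 - 159)/(0 - 1*21) = -522/(0 - 21) = -522/(-21) = -522*(-1/21) = 174/7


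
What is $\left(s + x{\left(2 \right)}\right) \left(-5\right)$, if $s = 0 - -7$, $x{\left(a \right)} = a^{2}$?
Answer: $-55$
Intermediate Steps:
$s = 7$ ($s = 0 + 7 = 7$)
$\left(s + x{\left(2 \right)}\right) \left(-5\right) = \left(7 + 2^{2}\right) \left(-5\right) = \left(7 + 4\right) \left(-5\right) = 11 \left(-5\right) = -55$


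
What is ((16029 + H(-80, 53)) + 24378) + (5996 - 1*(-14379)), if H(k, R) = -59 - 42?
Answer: 60681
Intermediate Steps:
H(k, R) = -101
((16029 + H(-80, 53)) + 24378) + (5996 - 1*(-14379)) = ((16029 - 101) + 24378) + (5996 - 1*(-14379)) = (15928 + 24378) + (5996 + 14379) = 40306 + 20375 = 60681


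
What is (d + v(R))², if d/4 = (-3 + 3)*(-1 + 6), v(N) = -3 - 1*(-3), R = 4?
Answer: 0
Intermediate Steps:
v(N) = 0 (v(N) = -3 + 3 = 0)
d = 0 (d = 4*((-3 + 3)*(-1 + 6)) = 4*(0*5) = 4*0 = 0)
(d + v(R))² = (0 + 0)² = 0² = 0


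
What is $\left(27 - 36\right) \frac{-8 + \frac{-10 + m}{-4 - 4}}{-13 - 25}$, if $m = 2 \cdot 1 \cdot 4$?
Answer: $- \frac{279}{152} \approx -1.8355$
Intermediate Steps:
$m = 8$ ($m = 2 \cdot 4 = 8$)
$\left(27 - 36\right) \frac{-8 + \frac{-10 + m}{-4 - 4}}{-13 - 25} = \left(27 - 36\right) \frac{-8 + \frac{-10 + 8}{-4 - 4}}{-13 - 25} = - 9 \frac{-8 - \frac{2}{-8}}{-38} = - 9 \left(-8 - - \frac{1}{4}\right) \left(- \frac{1}{38}\right) = - 9 \left(-8 + \frac{1}{4}\right) \left(- \frac{1}{38}\right) = - 9 \left(\left(- \frac{31}{4}\right) \left(- \frac{1}{38}\right)\right) = \left(-9\right) \frac{31}{152} = - \frac{279}{152}$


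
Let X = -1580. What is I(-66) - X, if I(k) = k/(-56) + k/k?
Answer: 44301/28 ≈ 1582.2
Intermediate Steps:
I(k) = 1 - k/56 (I(k) = k*(-1/56) + 1 = -k/56 + 1 = 1 - k/56)
I(-66) - X = (1 - 1/56*(-66)) - 1*(-1580) = (1 + 33/28) + 1580 = 61/28 + 1580 = 44301/28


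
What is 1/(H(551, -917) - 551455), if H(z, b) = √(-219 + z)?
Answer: -551455/304102616693 - 2*√83/304102616693 ≈ -1.8134e-6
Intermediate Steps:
1/(H(551, -917) - 551455) = 1/(√(-219 + 551) - 551455) = 1/(√332 - 551455) = 1/(2*√83 - 551455) = 1/(-551455 + 2*√83)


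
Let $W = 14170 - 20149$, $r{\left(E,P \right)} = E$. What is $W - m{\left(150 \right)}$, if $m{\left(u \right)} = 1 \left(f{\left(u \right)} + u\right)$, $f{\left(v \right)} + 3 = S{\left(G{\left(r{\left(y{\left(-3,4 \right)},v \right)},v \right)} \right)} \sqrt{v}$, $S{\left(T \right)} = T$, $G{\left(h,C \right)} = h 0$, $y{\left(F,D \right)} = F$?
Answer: $-6126$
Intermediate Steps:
$G{\left(h,C \right)} = 0$
$f{\left(v \right)} = -3$ ($f{\left(v \right)} = -3 + 0 \sqrt{v} = -3 + 0 = -3$)
$m{\left(u \right)} = -3 + u$ ($m{\left(u \right)} = 1 \left(-3 + u\right) = -3 + u$)
$W = -5979$
$W - m{\left(150 \right)} = -5979 - \left(-3 + 150\right) = -5979 - 147 = -6126$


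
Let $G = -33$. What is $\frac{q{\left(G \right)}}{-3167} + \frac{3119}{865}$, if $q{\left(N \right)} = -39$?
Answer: $\frac{9911608}{2739455} \approx 3.6181$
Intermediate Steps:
$\frac{q{\left(G \right)}}{-3167} + \frac{3119}{865} = - \frac{39}{-3167} + \frac{3119}{865} = \left(-39\right) \left(- \frac{1}{3167}\right) + 3119 \cdot \frac{1}{865} = \frac{39}{3167} + \frac{3119}{865} = \frac{9911608}{2739455}$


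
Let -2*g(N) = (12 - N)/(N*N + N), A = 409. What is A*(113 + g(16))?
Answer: 6285921/136 ≈ 46220.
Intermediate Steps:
g(N) = -(12 - N)/(2*(N + N²)) (g(N) = -(12 - N)/(2*(N*N + N)) = -(12 - N)/(2*(N² + N)) = -(12 - N)/(2*(N + N²)))
A*(113 + g(16)) = 409*(113 + (½)*(-12 + 16)/(16*(1 + 16))) = 409*(113 + (½)*(1/16)*4/17) = 409*(113 + (½)*(1/16)*(1/17)*4) = 409*(113 + 1/136) = 409*(15369/136) = 6285921/136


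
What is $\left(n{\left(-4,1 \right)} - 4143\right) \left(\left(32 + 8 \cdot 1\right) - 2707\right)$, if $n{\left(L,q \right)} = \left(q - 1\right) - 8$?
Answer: $11070717$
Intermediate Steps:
$n{\left(L,q \right)} = -9 + q$ ($n{\left(L,q \right)} = \left(-1 + q\right) - 8 = -9 + q$)
$\left(n{\left(-4,1 \right)} - 4143\right) \left(\left(32 + 8 \cdot 1\right) - 2707\right) = \left(\left(-9 + 1\right) - 4143\right) \left(\left(32 + 8 \cdot 1\right) - 2707\right) = \left(-8 - 4143\right) \left(\left(32 + 8\right) - 2707\right) = - 4151 \left(40 - 2707\right) = \left(-4151\right) \left(-2667\right) = 11070717$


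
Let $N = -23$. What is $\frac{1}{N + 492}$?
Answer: $\frac{1}{469} \approx 0.0021322$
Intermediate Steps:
$\frac{1}{N + 492} = \frac{1}{-23 + 492} = \frac{1}{469}$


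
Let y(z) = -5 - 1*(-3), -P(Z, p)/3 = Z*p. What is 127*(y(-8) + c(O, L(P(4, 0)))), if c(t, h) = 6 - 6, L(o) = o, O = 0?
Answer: -254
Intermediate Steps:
P(Z, p) = -3*Z*p
y(z) = -2 (y(z) = -5 + 3 = -2)
c(t, h) = 0
127*(y(-8) + c(O, L(P(4, 0)))) = 127*(-2 + 0) = 127*(-2) = -254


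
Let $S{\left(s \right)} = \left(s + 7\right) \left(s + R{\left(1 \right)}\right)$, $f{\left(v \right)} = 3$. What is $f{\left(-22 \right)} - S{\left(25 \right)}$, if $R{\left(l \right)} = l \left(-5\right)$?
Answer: $-637$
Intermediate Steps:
$R{\left(l \right)} = - 5 l$
$S{\left(s \right)} = \left(-5 + s\right) \left(7 + s\right)$ ($S{\left(s \right)} = \left(s + 7\right) \left(s - 5\right) = \left(7 + s\right) \left(s - 5\right) = \left(7 + s\right) \left(-5 + s\right) = \left(-5 + s\right) \left(7 + s\right)$)
$f{\left(-22 \right)} - S{\left(25 \right)} = 3 - \left(-35 + 25^{2} + 2 \cdot 25\right) = 3 - \left(-35 + 625 + 50\right) = 3 - 640 = -637$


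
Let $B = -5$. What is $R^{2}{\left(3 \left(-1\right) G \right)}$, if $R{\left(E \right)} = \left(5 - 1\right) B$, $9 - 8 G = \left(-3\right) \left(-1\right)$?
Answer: $400$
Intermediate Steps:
$G = \frac{3}{4}$ ($G = \frac{9}{8} - \frac{\left(-3\right) \left(-1\right)}{8} = \frac{9}{8} - \frac{3}{8} = \frac{3}{4} \approx 0.75$)
$R{\left(E \right)} = -20$ ($R{\left(E \right)} = \left(5 - 1\right) \left(-5\right) = 4 \left(-5\right) = -20$)
$R^{2}{\left(3 \left(-1\right) G \right)} = \left(-20\right)^{2} = 400$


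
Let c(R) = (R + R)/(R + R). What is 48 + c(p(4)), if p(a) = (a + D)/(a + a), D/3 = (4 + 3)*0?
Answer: 49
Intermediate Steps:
D = 0 (D = 3*((4 + 3)*0) = 3*(7*0) = 3*0 = 0)
p(a) = ½ (p(a) = (a + 0)/(a + a) = a/((2*a)) = a*(1/(2*a)) = ½)
c(R) = 1 (c(R) = (2*R)/((2*R)) = (2*R)*(1/(2*R)) = 1)
48 + c(p(4)) = 48 + 1 = 49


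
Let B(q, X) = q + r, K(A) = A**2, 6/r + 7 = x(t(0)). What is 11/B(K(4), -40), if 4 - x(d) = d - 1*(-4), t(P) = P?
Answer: 77/106 ≈ 0.72641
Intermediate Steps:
x(d) = -d (x(d) = 4 - (d - 1*(-4)) = 4 - (d + 4) = 4 - (4 + d) = 4 + (-4 - d) = -d)
r = -6/7 (r = 6/(-7 - 1*0) = 6/(-7 + 0) = 6/(-7) = 6*(-1/7) = -6/7 ≈ -0.85714)
B(q, X) = -6/7 + q (B(q, X) = q - 6/7 = -6/7 + q)
11/B(K(4), -40) = 11/(-6/7 + 4**2) = 11/(-6/7 + 16) = 11/(106/7) = 11*(7/106) = 77/106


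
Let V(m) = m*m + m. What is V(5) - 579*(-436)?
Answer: 252474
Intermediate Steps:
V(m) = m + m**2 (V(m) = m**2 + m = m + m**2)
V(5) - 579*(-436) = 5*(1 + 5) - 579*(-436) = 5*6 + 252444 = 30 + 252444 = 252474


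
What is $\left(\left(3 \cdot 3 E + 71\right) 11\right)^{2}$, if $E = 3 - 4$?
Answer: $465124$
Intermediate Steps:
$E = -1$
$\left(\left(3 \cdot 3 E + 71\right) 11\right)^{2} = \left(\left(3 \cdot 3 \left(-1\right) + 71\right) 11\right)^{2} = \left(\left(9 \left(-1\right) + 71\right) 11\right)^{2} = \left(\left(-9 + 71\right) 11\right)^{2} = \left(62 \cdot 11\right)^{2} = 682^{2} = 465124$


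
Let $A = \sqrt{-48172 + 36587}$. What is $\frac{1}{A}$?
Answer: $- \frac{i \sqrt{11585}}{11585} \approx - 0.0092908 i$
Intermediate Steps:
$A = i \sqrt{11585}$ ($A = \sqrt{-11585} = i \sqrt{11585} \approx 107.63 i$)
$\frac{1}{A} = \frac{1}{i \sqrt{11585}} = - \frac{i \sqrt{11585}}{11585}$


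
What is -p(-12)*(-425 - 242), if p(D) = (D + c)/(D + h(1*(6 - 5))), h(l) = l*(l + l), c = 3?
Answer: 6003/10 ≈ 600.30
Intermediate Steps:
h(l) = 2*l² (h(l) = l*(2*l) = 2*l²)
p(D) = (3 + D)/(2 + D) (p(D) = (D + 3)/(D + 2*(1*(6 - 5))²) = (3 + D)/(D + 2*(1*1)²) = (3 + D)/(D + 2*1²) = (3 + D)/(D + 2*1) = (3 + D)/(D + 2) = (3 + D)/(2 + D))
-p(-12)*(-425 - 242) = -(3 - 12)/(2 - 12)*(-425 - 242) = --9/(-10)*(-667) = -(-⅒*(-9))*(-667) = -9*(-667)/10 = -1*(-6003/10) = 6003/10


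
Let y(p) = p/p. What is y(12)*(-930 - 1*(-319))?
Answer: -611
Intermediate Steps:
y(p) = 1
y(12)*(-930 - 1*(-319)) = 1*(-930 - 1*(-319)) = 1*(-930 + 319) = 1*(-611) = -611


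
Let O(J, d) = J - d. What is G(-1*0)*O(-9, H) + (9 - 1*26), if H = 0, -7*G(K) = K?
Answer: -17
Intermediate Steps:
G(K) = -K/7
G(-1*0)*O(-9, H) + (9 - 1*26) = (-(-1)*0/7)*(-9 - 1*0) + (9 - 1*26) = (-⅐*0)*(-9 + 0) + (9 - 26) = 0*(-9) - 17 = 0 - 17 = -17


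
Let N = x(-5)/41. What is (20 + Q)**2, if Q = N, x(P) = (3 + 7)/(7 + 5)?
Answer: 24255625/60516 ≈ 400.81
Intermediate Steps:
x(P) = 5/6 (x(P) = 10/12 = 10*(1/12) = 5/6)
N = 5/246 (N = (5/6)/41 = (5/6)*(1/41) = 5/246 ≈ 0.020325)
Q = 5/246 ≈ 0.020325
(20 + Q)**2 = (20 + 5/246)**2 = (4925/246)**2 = 24255625/60516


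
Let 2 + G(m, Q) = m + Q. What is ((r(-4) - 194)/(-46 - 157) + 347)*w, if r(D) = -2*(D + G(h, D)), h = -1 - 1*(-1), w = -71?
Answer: -172885/7 ≈ -24698.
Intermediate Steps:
h = 0 (h = -1 + 1 = 0)
G(m, Q) = -2 + Q + m (G(m, Q) = -2 + (m + Q) = -2 + (Q + m) = -2 + Q + m)
r(D) = 4 - 4*D (r(D) = -2*(D + (-2 + D + 0)) = -2*(D + (-2 + D)) = -2*(-2 + 2*D) = 4 - 4*D)
((r(-4) - 194)/(-46 - 157) + 347)*w = (((4 - 4*(-4)) - 194)/(-46 - 157) + 347)*(-71) = (((4 + 16) - 194)/(-203) + 347)*(-71) = ((20 - 194)*(-1/203) + 347)*(-71) = (-174*(-1/203) + 347)*(-71) = (6/7 + 347)*(-71) = (2435/7)*(-71) = -172885/7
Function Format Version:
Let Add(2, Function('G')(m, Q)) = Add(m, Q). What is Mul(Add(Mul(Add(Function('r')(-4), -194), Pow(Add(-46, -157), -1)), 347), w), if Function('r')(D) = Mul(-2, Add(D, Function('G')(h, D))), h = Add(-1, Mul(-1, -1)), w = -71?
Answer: Rational(-172885, 7) ≈ -24698.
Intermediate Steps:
h = 0 (h = Add(-1, 1) = 0)
Function('G')(m, Q) = Add(-2, Q, m) (Function('G')(m, Q) = Add(-2, Add(m, Q)) = Add(-2, Add(Q, m)) = Add(-2, Q, m))
Function('r')(D) = Add(4, Mul(-4, D)) (Function('r')(D) = Mul(-2, Add(D, Add(-2, D, 0))) = Mul(-2, Add(D, Add(-2, D))) = Mul(-2, Add(-2, Mul(2, D))) = Add(4, Mul(-4, D)))
Mul(Add(Mul(Add(Function('r')(-4), -194), Pow(Add(-46, -157), -1)), 347), w) = Mul(Add(Mul(Add(Add(4, Mul(-4, -4)), -194), Pow(Add(-46, -157), -1)), 347), -71) = Mul(Add(Mul(Add(Add(4, 16), -194), Pow(-203, -1)), 347), -71) = Mul(Add(Mul(Add(20, -194), Rational(-1, 203)), 347), -71) = Mul(Add(Mul(-174, Rational(-1, 203)), 347), -71) = Mul(Add(Rational(6, 7), 347), -71) = Mul(Rational(2435, 7), -71) = Rational(-172885, 7)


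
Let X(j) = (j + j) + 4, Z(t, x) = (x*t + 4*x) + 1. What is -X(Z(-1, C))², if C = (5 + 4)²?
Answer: -242064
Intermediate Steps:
C = 81 (C = 9² = 81)
Z(t, x) = 1 + 4*x + t*x (Z(t, x) = (t*x + 4*x) + 1 = (4*x + t*x) + 1 = 1 + 4*x + t*x)
X(j) = 4 + 2*j (X(j) = 2*j + 4 = 4 + 2*j)
-X(Z(-1, C))² = -(4 + 2*(1 + 4*81 - 1*81))² = -(4 + 2*(1 + 324 - 81))² = -(4 + 2*244)² = -(4 + 488)² = -1*492² = -1*242064 = -242064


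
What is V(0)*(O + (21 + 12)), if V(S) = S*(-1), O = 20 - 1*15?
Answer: 0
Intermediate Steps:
O = 5 (O = 20 - 15 = 5)
V(S) = -S
V(0)*(O + (21 + 12)) = (-1*0)*(5 + (21 + 12)) = 0*(5 + 33) = 0*38 = 0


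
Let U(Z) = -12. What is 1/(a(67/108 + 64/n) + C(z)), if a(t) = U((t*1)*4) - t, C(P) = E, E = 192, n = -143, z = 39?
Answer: 15444/2777251 ≈ 0.0055609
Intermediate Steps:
C(P) = 192
a(t) = -12 - t
1/(a(67/108 + 64/n) + C(z)) = 1/((-12 - (67/108 + 64/(-143))) + 192) = 1/((-12 - (67*(1/108) + 64*(-1/143))) + 192) = 1/((-12 - (67/108 - 64/143)) + 192) = 1/((-12 - 1*2669/15444) + 192) = 1/((-12 - 2669/15444) + 192) = 1/(-187997/15444 + 192) = 1/(2777251/15444) = 15444/2777251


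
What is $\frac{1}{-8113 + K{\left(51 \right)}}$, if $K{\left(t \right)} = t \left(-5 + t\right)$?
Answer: $- \frac{1}{5767} \approx -0.0001734$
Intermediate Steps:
$\frac{1}{-8113 + K{\left(51 \right)}} = \frac{1}{-8113 + 51 \left(-5 + 51\right)} = \frac{1}{-8113 + 51 \cdot 46} = \frac{1}{-8113 + 2346} = \frac{1}{-5767} = - \frac{1}{5767}$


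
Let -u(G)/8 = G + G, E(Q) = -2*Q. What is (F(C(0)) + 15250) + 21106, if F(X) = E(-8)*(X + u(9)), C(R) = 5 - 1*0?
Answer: 34132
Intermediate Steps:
u(G) = -16*G (u(G) = -8*(G + G) = -16*G)
C(R) = 5 (C(R) = 5 + 0 = 5)
F(X) = -2304 + 16*X (F(X) = (-2*(-8))*(X - 16*9) = 16*(X - 144) = 16*(-144 + X) = -2304 + 16*X)
(F(C(0)) + 15250) + 21106 = ((-2304 + 16*5) + 15250) + 21106 = ((-2304 + 80) + 15250) + 21106 = (-2224 + 15250) + 21106 = 13026 + 21106 = 34132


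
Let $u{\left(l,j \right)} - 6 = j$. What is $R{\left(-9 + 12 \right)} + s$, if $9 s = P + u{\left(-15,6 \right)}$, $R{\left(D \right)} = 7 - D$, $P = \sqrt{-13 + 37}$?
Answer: $\frac{16}{3} + \frac{2 \sqrt{6}}{9} \approx 5.8777$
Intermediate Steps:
$u{\left(l,j \right)} = 6 + j$
$P = 2 \sqrt{6}$ ($P = \sqrt{24} = 2 \sqrt{6} \approx 4.899$)
$s = \frac{4}{3} + \frac{2 \sqrt{6}}{9}$ ($s = \frac{2 \sqrt{6} + \left(6 + 6\right)}{9} = \frac{2 \sqrt{6} + 12}{9} = \frac{12 + 2 \sqrt{6}}{9} = \frac{4}{3} + \frac{2 \sqrt{6}}{9} \approx 1.8777$)
$R{\left(-9 + 12 \right)} + s = \left(7 - \left(-9 + 12\right)\right) + \left(\frac{4}{3} + \frac{2 \sqrt{6}}{9}\right) = \left(7 - 3\right) + \left(\frac{4}{3} + \frac{2 \sqrt{6}}{9}\right) = 4 + \left(\frac{4}{3} + \frac{2 \sqrt{6}}{9}\right) = \frac{16}{3} + \frac{2 \sqrt{6}}{9}$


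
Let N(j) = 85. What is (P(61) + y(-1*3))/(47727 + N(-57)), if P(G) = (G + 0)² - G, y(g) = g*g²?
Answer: 3633/47812 ≈ 0.075985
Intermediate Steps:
y(g) = g³
P(G) = G² - G
(P(61) + y(-1*3))/(47727 + N(-57)) = (61*(-1 + 61) + (-1*3)³)/(47727 + 85) = (61*60 + (-3)³)/47812 = (3660 - 27)*(1/47812) = 3633*(1/47812) = 3633/47812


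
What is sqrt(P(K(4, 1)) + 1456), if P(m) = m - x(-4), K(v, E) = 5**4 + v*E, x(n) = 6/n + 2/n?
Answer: sqrt(2087) ≈ 45.684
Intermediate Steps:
x(n) = 8/n
K(v, E) = 625 + E*v
P(m) = 2 + m (P(m) = m - 8/(-4) = m - 8*(-1)/4 = m - 1*(-2) = m + 2 = 2 + m)
sqrt(P(K(4, 1)) + 1456) = sqrt((2 + (625 + 1*4)) + 1456) = sqrt((2 + (625 + 4)) + 1456) = sqrt((2 + 629) + 1456) = sqrt(631 + 1456) = sqrt(2087)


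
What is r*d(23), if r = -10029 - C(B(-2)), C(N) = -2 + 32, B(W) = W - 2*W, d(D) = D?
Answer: -231357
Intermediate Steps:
B(W) = -W
C(N) = 30
r = -10059 (r = -10029 - 1*30 = -10029 - 30 = -10059)
r*d(23) = -10059*23 = -231357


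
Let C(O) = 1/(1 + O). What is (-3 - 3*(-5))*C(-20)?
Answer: -12/19 ≈ -0.63158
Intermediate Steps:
(-3 - 3*(-5))*C(-20) = (-3 - 3*(-5))/(1 - 20) = (-3 + 15)/(-19) = 12*(-1/19) = -12/19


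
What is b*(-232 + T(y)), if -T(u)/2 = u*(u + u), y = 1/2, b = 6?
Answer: -1398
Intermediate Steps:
y = 1/2 ≈ 0.50000
T(u) = -4*u**2 (T(u) = -2*u*(u + u) = -2*u*2*u = -4*u**2)
b*(-232 + T(y)) = 6*(-232 - 4*(1/2)**2) = 6*(-232 - 4*1/4) = 6*(-232 - 1) = 6*(-233) = -1398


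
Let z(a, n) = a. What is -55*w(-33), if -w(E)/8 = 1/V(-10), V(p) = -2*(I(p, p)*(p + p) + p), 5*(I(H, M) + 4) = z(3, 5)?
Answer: -110/29 ≈ -3.7931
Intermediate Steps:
I(H, M) = -17/5 (I(H, M) = -4 + (⅕)*3 = -4 + ⅗ = -17/5)
V(p) = 58*p/5 (V(p) = -2*(-17*(p + p)/5 + p) = -2*(-34*p/5 + p) = -(-58)*p/5 = 58*p/5)
w(E) = 2/29 (w(E) = -8/((58/5)*(-10)) = -8/(-116) = -8*(-1/116) = 2/29)
-55*w(-33) = -55*2/29 = -110/29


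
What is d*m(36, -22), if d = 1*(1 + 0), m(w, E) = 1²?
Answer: 1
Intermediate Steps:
m(w, E) = 1
d = 1 (d = 1*1 = 1)
d*m(36, -22) = 1*1 = 1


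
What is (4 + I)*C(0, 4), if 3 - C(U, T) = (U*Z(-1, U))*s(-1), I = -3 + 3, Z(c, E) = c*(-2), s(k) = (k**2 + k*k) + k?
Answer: 12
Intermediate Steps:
s(k) = k + 2*k**2 (s(k) = (k**2 + k**2) + k = 2*k**2 + k = k + 2*k**2)
Z(c, E) = -2*c
I = 0
C(U, T) = 3 - 2*U (C(U, T) = 3 - U*(-2*(-1))*(-(1 + 2*(-1))) = 3 - U*2*(-(1 - 2)) = 3 - 2*U*(-1*(-1)) = 3 - 2*U)
(4 + I)*C(0, 4) = (4 + 0)*(3 - 2*0) = 4*(3 + 0) = 4*3 = 12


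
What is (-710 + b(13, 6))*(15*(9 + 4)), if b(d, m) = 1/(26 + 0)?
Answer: -276885/2 ≈ -1.3844e+5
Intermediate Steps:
b(d, m) = 1/26
(-710 + b(13, 6))*(15*(9 + 4)) = (-710 + 1/26)*(15*(9 + 4)) = -276885*13/26 = -18459/26*195 = -276885/2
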